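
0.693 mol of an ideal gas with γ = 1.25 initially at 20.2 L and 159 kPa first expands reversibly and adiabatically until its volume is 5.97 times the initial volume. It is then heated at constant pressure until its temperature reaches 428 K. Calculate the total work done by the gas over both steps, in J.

5040 J

T₁ = P₁V₁/(nR) = 159×20.2/(0.693×8.314) = 557 K.
Step 1 — Adiabatic: TV^(γ−1) = const ⇒ T₂ = 557×(0.168)^0.250 = 357 K; PV^γ = const ⇒ P₂ = 17.0 kPa.
ΔU = nCvΔT = 0.693×33.3×(357−557) = -4630 J.
Q = 0 for an adiabatic process, so W = −ΔU = 4630 J.
State after step 1: P = 17.0 kPa, V = 121 L, T = 357 K.
Step 2 — Isobaric: P stays 17.0 kPa; V/T = const ⇒ T₂ = 428 K, V₂ = 145 L.
W = PΔV = 17.0×(145−121) kPa·L = 411 J.
ΔU = nCvΔT = 0.693×33.3×(428−357) = 1640 J.
Q = ΔU + W = nCpΔT = 2060 J.
Net over both steps: W = 5040 J, Q = 2060 J, ΔU = -2980 J.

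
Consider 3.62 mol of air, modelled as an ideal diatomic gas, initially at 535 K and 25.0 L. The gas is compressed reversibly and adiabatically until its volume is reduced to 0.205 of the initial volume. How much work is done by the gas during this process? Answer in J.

-35600 J

P₁ = nRT₁/V₁ = 3.62×8.314×535/25.0 = 644 kPa.
Adiabatic: TV^(γ−1) = const ⇒ T₂ = 535×(4.88)^0.400 = 1010 K; PV^γ = const ⇒ P₂ = 5920 kPa.
ΔU = nCvΔT = 3.62×20.8×(1010−535) = 35600 J.
Q = 0 for an adiabatic process, so W = −ΔU = -35600 J.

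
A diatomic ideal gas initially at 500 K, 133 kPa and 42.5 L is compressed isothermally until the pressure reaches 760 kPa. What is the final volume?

Isothermal: T stays 500 K; PV = const ⇒ V₂ = 7.44 L, P₂ = 760 kPa.

7.44 L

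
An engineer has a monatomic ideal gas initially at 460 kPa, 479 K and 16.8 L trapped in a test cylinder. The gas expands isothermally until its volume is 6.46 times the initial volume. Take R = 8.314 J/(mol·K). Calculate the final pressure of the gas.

71.2 kPa

Isothermal: T stays 479 K; PV = const ⇒ V₂ = 109 L, P₂ = 71.2 kPa.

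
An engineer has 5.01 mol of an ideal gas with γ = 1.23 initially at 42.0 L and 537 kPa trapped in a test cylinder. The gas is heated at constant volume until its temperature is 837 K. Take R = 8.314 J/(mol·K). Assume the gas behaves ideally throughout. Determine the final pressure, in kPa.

830 kPa

T₁ = P₁V₁/(nR) = 537×42.0/(5.01×8.314) = 541 K.
Isochoric: V stays 42.0 L; P/T = const ⇒ T₂ = 837 K, P₂ = 830 kPa.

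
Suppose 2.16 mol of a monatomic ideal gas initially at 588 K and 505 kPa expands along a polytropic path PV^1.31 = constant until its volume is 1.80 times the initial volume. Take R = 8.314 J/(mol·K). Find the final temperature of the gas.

V₁ = nRT₁/P₁ = 2.16×8.314×588/505 = 20.9 L.
Polytropic n=1.31: T₂ = T₁(V₁/V₂)^(n−1) = 588×(0.556)^0.31 = 490 K; P₂ = P₁(V₁/V₂)^n = 234 kPa.

490 K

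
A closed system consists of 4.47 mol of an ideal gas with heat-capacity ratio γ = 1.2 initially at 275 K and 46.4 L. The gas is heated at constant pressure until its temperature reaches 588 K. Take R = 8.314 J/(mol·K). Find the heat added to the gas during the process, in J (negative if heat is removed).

69800 J

P₁ = nRT₁/V₁ = 4.47×8.314×275/46.4 = 220 kPa.
Isobaric: P stays 220 kPa; V/T = const ⇒ T₂ = 588 K, V₂ = 99.2 L.
W = PΔV = 220×(99.2−46.4) kPa·L = 11600 J.
ΔU = nCvΔT = 4.47×41.6×(588−275) = 58200 J.
Q = ΔU + W = nCpΔT = 69800 J.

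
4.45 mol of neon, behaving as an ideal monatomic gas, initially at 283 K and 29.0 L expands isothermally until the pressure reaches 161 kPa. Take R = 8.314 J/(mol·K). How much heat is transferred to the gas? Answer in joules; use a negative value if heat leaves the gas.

P₁ = nRT₁/V₁ = 4.45×8.314×283/29.0 = 361 kPa.
Isothermal: T stays 283 K; PV = const ⇒ V₂ = 65.0 L, P₂ = 161 kPa.
ΔU = 0 (ideal gas, T constant).
W = nRT ln(V₂/V₁) = 4.45×8.314×283×ln(2.24) = 8460 J.
Q = ΔU + W = 8460 J.

8460 J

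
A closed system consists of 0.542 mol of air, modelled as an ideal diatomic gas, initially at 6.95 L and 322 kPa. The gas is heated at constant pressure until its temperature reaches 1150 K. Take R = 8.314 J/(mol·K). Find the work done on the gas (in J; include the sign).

T₁ = P₁V₁/(nR) = 322×6.95/(0.542×8.314) = 497 K.
Isobaric: P stays 322 kPa; V/T = const ⇒ T₂ = 1150 K, V₂ = 16.1 L.
W = PΔV = 322×(16.1−6.95) kPa·L = 2940 J.
Work done on the gas = −W_by = -2940 J.

-2940 J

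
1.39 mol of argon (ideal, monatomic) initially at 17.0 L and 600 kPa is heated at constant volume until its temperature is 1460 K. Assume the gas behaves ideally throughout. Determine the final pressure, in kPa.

992 kPa

T₁ = P₁V₁/(nR) = 600×17.0/(1.39×8.314) = 883 K.
Isochoric: V stays 17.0 L; P/T = const ⇒ T₂ = 1460 K, P₂ = 992 kPa.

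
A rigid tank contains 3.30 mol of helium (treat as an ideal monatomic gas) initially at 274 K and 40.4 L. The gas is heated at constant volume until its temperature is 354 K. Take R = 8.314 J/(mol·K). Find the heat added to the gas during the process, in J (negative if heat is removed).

3290 J

P₁ = nRT₁/V₁ = 3.30×8.314×274/40.4 = 186 kPa.
Isochoric: V stays 40.4 L; P/T = const ⇒ T₂ = 354 K, P₂ = 240 kPa.
W = 0 (no volume change).
ΔU = nCvΔT = 3.30×12.5×(354−274) = 3290 J.
Q = ΔU = 3290 J.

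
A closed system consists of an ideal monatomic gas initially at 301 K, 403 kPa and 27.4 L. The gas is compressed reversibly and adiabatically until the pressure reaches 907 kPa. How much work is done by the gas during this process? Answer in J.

-6350 J

n = P₁V₁/(RT₁) = 403×27.4/(8.314×301) = 4.41 mol.
Adiabatic: T₂/T₁ = (P₂/P₁)^((γ−1)/γ) ⇒ T₂ = 301×(2.25)^0.400 = 416 K; V₂ = 16.8 L.
ΔU = nCvΔT = 4.41×12.5×(416−301) = 6350 J.
Q = 0 for an adiabatic process, so W = −ΔU = -6350 J.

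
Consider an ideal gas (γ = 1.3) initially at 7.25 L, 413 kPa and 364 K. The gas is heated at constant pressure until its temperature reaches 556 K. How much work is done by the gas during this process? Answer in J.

1580 J

n = P₁V₁/(RT₁) = 413×7.25/(8.314×364) = 0.989 mol.
Isobaric: P stays 413 kPa; V/T = const ⇒ T₂ = 556 K, V₂ = 11.1 L.
W = PΔV = 413×(11.1−7.25) kPa·L = 1580 J.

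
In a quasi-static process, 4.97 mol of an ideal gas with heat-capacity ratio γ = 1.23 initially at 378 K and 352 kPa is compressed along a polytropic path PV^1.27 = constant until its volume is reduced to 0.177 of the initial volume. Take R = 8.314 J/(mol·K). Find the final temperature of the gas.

603 K

V₁ = nRT₁/P₁ = 4.97×8.314×378/352 = 44.4 L.
Polytropic n=1.27: T₂ = T₁(V₁/V₂)^(n−1) = 378×(5.65)^0.27 = 603 K; P₂ = P₁(V₁/V₂)^n = 3170 kPa.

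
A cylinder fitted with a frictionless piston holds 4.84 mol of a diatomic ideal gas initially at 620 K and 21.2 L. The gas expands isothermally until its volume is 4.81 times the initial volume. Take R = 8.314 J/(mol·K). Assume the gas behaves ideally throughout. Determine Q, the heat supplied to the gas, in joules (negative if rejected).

39200 J

P₁ = nRT₁/V₁ = 4.84×8.314×620/21.2 = 1180 kPa.
Isothermal: T stays 620 K; PV = const ⇒ V₂ = 102 L, P₂ = 245 kPa.
ΔU = 0 (ideal gas, T constant).
W = nRT ln(V₂/V₁) = 4.84×8.314×620×ln(4.81) = 39200 J.
Q = ΔU + W = 39200 J.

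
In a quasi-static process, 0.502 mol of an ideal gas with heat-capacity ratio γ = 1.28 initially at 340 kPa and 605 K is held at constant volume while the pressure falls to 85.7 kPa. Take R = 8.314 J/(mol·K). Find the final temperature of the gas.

V₁ = nRT₁/P₁ = 0.502×8.314×605/340 = 7.43 L.
Isochoric: V stays 7.43 L; P/T = const ⇒ T₂ = 152 K, P₂ = 85.7 kPa.

152 K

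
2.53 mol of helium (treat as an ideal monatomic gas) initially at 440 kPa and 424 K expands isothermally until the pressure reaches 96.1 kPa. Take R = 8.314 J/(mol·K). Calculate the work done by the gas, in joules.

V₁ = nRT₁/P₁ = 2.53×8.314×424/440 = 20.3 L.
Isothermal: T stays 424 K; PV = const ⇒ V₂ = 92.8 L, P₂ = 96.1 kPa.
W = nRT ln(V₂/V₁) = 2.53×8.314×424×ln(4.58) = 13600 J.

13600 J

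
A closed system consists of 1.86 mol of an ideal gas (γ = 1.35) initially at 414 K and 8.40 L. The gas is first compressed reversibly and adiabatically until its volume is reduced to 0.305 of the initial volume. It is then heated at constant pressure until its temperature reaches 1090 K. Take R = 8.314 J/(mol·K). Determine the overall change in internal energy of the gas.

29900 J

P₁ = nRT₁/V₁ = 1.86×8.314×414/8.40 = 762 kPa.
Step 1 — Adiabatic: TV^(γ−1) = const ⇒ T₂ = 414×(3.28)^0.350 = 627 K; PV^γ = const ⇒ P₂ = 3790 kPa.
ΔU = nCvΔT = 1.86×23.8×(627−414) = 9430 J.
Q = 0 for an adiabatic process, so W = −ΔU = -9430 J.
State after step 1: P = 3790 kPa, V = 2.56 L, T = 627 K.
Step 2 — Isobaric: P stays 3790 kPa; V/T = const ⇒ T₂ = 1090 K, V₂ = 4.45 L.
W = PΔV = 3790×(4.45−2.56) kPa·L = 7150 J.
ΔU = nCvΔT = 1.86×23.8×(1090−627) = 20400 J.
Q = ΔU + W = nCpΔT = 27600 J.
Net over both steps: W = -2270 J, Q = 27600 J, ΔU = 29900 J.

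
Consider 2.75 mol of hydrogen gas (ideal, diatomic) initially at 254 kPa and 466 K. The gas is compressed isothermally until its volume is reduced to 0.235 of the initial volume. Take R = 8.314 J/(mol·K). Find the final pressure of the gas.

1080 kPa

V₁ = nRT₁/P₁ = 2.75×8.314×466/254 = 41.9 L.
Isothermal: T stays 466 K; PV = const ⇒ V₂ = 9.86 L, P₂ = 1080 kPa.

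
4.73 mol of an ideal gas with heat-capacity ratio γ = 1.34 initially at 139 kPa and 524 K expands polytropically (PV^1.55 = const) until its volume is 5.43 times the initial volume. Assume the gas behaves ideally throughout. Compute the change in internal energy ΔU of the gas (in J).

V₁ = nRT₁/P₁ = 4.73×8.314×524/139 = 148 L.
Polytropic n=1.55: T₂ = T₁(V₁/V₂)^(n−1) = 524×(0.184)^0.55 = 207 K; P₂ = P₁(V₁/V₂)^n = 10.1 kPa.
For an ideal gas ΔU = nCvΔT with Cv = R/(γ−1) = 24.5 J/(mol·K).
ΔU = 4.73×24.5×(207−524) = -36700 J.

-36700 J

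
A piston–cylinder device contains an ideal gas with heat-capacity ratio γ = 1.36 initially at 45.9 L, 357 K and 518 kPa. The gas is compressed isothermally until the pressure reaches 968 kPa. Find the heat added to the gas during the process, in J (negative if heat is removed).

-14900 J

n = P₁V₁/(RT₁) = 518×45.9/(8.314×357) = 8.01 mol.
Isothermal: T stays 357 K; PV = const ⇒ V₂ = 24.6 L, P₂ = 968 kPa.
ΔU = 0 (ideal gas, T constant).
W = nRT ln(V₂/V₁) = 8.01×8.314×357×ln(0.535) = -14900 J.
Q = ΔU + W = -14900 J.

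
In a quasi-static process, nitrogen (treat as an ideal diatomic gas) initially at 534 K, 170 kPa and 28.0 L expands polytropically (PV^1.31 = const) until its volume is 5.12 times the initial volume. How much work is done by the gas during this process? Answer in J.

6100 J

n = P₁V₁/(RT₁) = 170×28.0/(8.314×534) = 1.07 mol.
Polytropic n=1.31: T₂ = T₁(V₁/V₂)^(n−1) = 534×(0.195)^0.31 = 322 K; P₂ = P₁(V₁/V₂)^n = 20.0 kPa.
W = (P₁V₁−P₂V₂)/(n−1) = (170×28.0−20.0×143)/0.31 = 6100 J.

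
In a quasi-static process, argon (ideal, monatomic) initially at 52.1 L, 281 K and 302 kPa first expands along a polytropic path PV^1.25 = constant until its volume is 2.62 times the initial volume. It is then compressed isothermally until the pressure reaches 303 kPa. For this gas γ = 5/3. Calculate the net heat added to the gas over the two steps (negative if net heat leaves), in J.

n = P₁V₁/(RT₁) = 302×52.1/(8.314×281) = 6.73 mol.
Step 1 — Polytropic n=1.25: T₂ = T₁(V₁/V₂)^(n−1) = 281×(0.382)^0.25 = 221 K; P₂ = P₁(V₁/V₂)^n = 90.6 kPa.
W = (P₁V₁−P₂V₂)/(n−1) = (302×52.1−90.6×137)/0.25 = 13500 J.
ΔU = nCvΔT = 6.73×12.5×(221−281) = -5050 J.
Q = ΔU + W = 8420 J.
State after step 1: P = 90.6 kPa, V = 137 L, T = 221 K.
Step 2 — Isothermal: T stays 221 K; PV = const ⇒ V₂ = 40.8 L, P₂ = 303 kPa.
ΔU = 0 (ideal gas, T constant).
W = nRT ln(V₂/V₁) = 6.73×8.314×221×ln(0.299) = -14900 J.
Q = ΔU + W = -14900 J.
Net over both steps: W = -1460 J, Q = -6510 J, ΔU = -5050 J.

-6510 J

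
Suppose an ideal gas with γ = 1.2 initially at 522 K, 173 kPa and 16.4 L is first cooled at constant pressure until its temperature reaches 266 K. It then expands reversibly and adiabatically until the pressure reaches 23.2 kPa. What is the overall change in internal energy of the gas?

n = P₁V₁/(RT₁) = 173×16.4/(8.314×522) = 0.654 mol.
Step 1 — Isobaric: P stays 173 kPa; V/T = const ⇒ T₂ = 266 K, V₂ = 8.36 L.
W = PΔV = 173×(8.36−16.4) kPa·L = -1390 J.
ΔU = nCvΔT = 0.654×41.6×(266−522) = -6960 J.
Q = ΔU + W = nCpΔT = -8350 J.
State after step 1: P = 173 kPa, V = 8.36 L, T = 266 K.
Step 2 — Adiabatic: T₂/T₁ = (P₂/P₁)^((γ−1)/γ) ⇒ T₂ = 266×(0.134)^0.167 = 190 K; V₂ = 44.6 L.
ΔU = nCvΔT = 0.654×41.6×(190−266) = -2060 J.
Q = 0 for an adiabatic process, so W = −ΔU = 2060 J.
Net over both steps: W = 666 J, Q = -8350 J, ΔU = -9010 J.

-9010 J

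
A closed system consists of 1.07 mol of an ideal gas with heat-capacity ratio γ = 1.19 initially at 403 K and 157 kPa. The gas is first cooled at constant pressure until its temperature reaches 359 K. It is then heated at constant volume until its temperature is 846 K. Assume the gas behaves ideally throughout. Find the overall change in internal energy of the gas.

V₁ = nRT₁/P₁ = 1.07×8.314×403/157 = 22.8 L.
Step 1 — Isobaric: P stays 157 kPa; V/T = const ⇒ T₂ = 359 K, V₂ = 20.3 L.
W = PΔV = 157×(20.3−22.8) kPa·L = -391 J.
ΔU = nCvΔT = 1.07×43.8×(359−403) = -2060 J.
Q = ΔU + W = nCpΔT = -2450 J.
State after step 1: P = 157 kPa, V = 20.3 L, T = 359 K.
Step 2 — Isochoric: V stays 20.3 L; P/T = const ⇒ T₂ = 846 K, P₂ = 370 kPa.
W = 0 (no volume change).
ΔU = nCvΔT = 1.07×43.8×(846−359) = 22800 J.
Q = ΔU = 22800 J.
Net over both steps: W = -391 J, Q = 20400 J, ΔU = 20700 J.

20700 J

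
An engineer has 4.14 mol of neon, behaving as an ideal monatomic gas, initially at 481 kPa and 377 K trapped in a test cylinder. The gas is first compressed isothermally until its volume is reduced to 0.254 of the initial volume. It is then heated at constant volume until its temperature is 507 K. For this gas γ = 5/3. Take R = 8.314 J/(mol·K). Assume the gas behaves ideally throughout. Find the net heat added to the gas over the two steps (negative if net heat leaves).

-11100 J

V₁ = nRT₁/P₁ = 4.14×8.314×377/481 = 27.0 L.
Step 1 — Isothermal: T stays 377 K; PV = const ⇒ V₂ = 6.85 L, P₂ = 1890 kPa.
ΔU = 0 (ideal gas, T constant).
W = nRT ln(V₂/V₁) = 4.14×8.314×377×ln(0.254) = -17800 J.
Q = ΔU + W = -17800 J.
State after step 1: P = 1890 kPa, V = 6.85 L, T = 377 K.
Step 2 — Isochoric: V stays 6.85 L; P/T = const ⇒ T₂ = 507 K, P₂ = 2550 kPa.
W = 0 (no volume change).
ΔU = nCvΔT = 4.14×12.5×(507−377) = 6710 J.
Q = ΔU = 6710 J.
Net over both steps: W = -17800 J, Q = -11100 J, ΔU = 6710 J.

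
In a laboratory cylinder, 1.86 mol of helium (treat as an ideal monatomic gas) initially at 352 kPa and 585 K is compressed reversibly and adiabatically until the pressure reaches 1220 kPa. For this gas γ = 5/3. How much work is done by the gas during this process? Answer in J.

-8740 J

V₁ = nRT₁/P₁ = 1.86×8.314×585/352 = 25.7 L.
Adiabatic: T₂/T₁ = (P₂/P₁)^((γ−1)/γ) ⇒ T₂ = 585×(3.47)^0.400 = 962 K; V₂ = 12.2 L.
ΔU = nCvΔT = 1.86×12.5×(962−585) = 8740 J.
Q = 0 for an adiabatic process, so W = −ΔU = -8740 J.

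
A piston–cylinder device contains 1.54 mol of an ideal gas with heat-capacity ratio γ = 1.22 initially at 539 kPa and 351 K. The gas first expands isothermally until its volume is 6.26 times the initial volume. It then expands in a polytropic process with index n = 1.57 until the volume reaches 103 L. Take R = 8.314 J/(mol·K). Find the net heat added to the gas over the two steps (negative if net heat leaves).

4210 J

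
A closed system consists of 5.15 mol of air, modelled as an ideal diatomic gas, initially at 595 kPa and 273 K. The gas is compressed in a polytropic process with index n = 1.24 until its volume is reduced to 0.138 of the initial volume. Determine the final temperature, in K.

V₁ = nRT₁/P₁ = 5.15×8.314×273/595 = 19.6 L.
Polytropic n=1.24: T₂ = T₁(V₁/V₂)^(n−1) = 273×(7.25)^0.24 = 439 K; P₂ = P₁(V₁/V₂)^n = 6940 kPa.

439 K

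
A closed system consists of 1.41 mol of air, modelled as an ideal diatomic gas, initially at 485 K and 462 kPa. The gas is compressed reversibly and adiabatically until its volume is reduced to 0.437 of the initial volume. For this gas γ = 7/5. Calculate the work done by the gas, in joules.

-5580 J

V₁ = nRT₁/P₁ = 1.41×8.314×485/462 = 12.3 L.
Adiabatic: TV^(γ−1) = const ⇒ T₂ = 485×(2.29)^0.400 = 675 K; PV^γ = const ⇒ P₂ = 1470 kPa.
ΔU = nCvΔT = 1.41×20.8×(675−485) = 5580 J.
Q = 0 for an adiabatic process, so W = −ΔU = -5580 J.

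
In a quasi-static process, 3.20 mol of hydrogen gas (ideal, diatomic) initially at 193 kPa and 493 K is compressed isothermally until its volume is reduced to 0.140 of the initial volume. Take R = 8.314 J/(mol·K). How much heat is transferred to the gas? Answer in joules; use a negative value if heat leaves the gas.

-25800 J

V₁ = nRT₁/P₁ = 3.20×8.314×493/193 = 68.0 L.
Isothermal: T stays 493 K; PV = const ⇒ V₂ = 9.51 L, P₂ = 1380 kPa.
ΔU = 0 (ideal gas, T constant).
W = nRT ln(V₂/V₁) = 3.20×8.314×493×ln(0.140) = -25800 J.
Q = ΔU + W = -25800 J.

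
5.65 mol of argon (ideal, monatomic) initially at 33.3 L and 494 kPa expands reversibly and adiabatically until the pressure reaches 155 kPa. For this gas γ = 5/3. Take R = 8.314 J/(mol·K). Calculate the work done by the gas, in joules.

9150 J

T₁ = P₁V₁/(nR) = 494×33.3/(5.65×8.314) = 350 K.
Adiabatic: T₂/T₁ = (P₂/P₁)^((γ−1)/γ) ⇒ T₂ = 350×(0.314)^0.400 = 220 K; V₂ = 66.8 L.
ΔU = nCvΔT = 5.65×12.5×(220−350) = -9150 J.
Q = 0 for an adiabatic process, so W = −ΔU = 9150 J.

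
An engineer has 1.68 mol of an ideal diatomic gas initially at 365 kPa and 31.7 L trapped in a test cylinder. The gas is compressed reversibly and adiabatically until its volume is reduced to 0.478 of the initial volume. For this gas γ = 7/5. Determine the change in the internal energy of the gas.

T₁ = P₁V₁/(nR) = 365×31.7/(1.68×8.314) = 828 K.
Adiabatic: TV^(γ−1) = const ⇒ T₂ = 828×(2.09)^0.400 = 1110 K; PV^γ = const ⇒ P₂ = 1030 kPa.
For an ideal gas ΔU = nCvΔT with Cv = (5/2)R = 20.8 J/(mol·K).
ΔU = 1.68×20.8×(1110−828) = 9940 J.

9940 J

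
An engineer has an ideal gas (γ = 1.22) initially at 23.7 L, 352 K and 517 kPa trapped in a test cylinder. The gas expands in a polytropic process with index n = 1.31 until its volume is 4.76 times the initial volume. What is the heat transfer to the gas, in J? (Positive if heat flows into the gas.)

n = P₁V₁/(RT₁) = 517×23.7/(8.314×352) = 4.19 mol.
Polytropic n=1.31: T₂ = T₁(V₁/V₂)^(n−1) = 352×(0.210)^0.31 = 217 K; P₂ = P₁(V₁/V₂)^n = 67.0 kPa.
W = (P₁V₁−P₂V₂)/(n−1) = (517×23.7−67.0×113)/0.31 = 15200 J.
ΔU = nCvΔT = 4.19×37.8×(217−352) = -21400 J.
Q = ΔU + W = -6200 J.

-6200 J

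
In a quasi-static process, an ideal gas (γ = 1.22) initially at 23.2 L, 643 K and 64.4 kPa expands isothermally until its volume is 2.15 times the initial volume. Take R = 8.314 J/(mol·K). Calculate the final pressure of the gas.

Isothermal: T stays 643 K; PV = const ⇒ V₂ = 49.9 L, P₂ = 30.0 kPa.

30.0 kPa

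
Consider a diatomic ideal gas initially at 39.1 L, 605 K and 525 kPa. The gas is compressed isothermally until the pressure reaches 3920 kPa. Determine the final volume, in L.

Isothermal: T stays 605 K; PV = const ⇒ V₂ = 5.24 L, P₂ = 3920 kPa.

5.24 L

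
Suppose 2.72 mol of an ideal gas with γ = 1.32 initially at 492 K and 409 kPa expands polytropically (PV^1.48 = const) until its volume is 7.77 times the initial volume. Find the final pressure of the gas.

19.7 kPa

V₁ = nRT₁/P₁ = 2.72×8.314×492/409 = 27.2 L.
Polytropic n=1.48: T₂ = T₁(V₁/V₂)^(n−1) = 492×(0.129)^0.48 = 184 K; P₂ = P₁(V₁/V₂)^n = 19.7 kPa.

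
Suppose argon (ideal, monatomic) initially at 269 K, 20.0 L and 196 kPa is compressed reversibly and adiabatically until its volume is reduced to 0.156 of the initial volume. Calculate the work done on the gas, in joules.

14400 J

n = P₁V₁/(RT₁) = 196×20.0/(8.314×269) = 1.75 mol.
Adiabatic: TV^(γ−1) = const ⇒ T₂ = 269×(6.41)^0.667 = 928 K; PV^γ = const ⇒ P₂ = 4340 kPa.
ΔU = nCvΔT = 1.75×12.5×(928−269) = 14400 J.
Q = 0 for an adiabatic process, so W = −ΔU = -14400 J.
Work done on the gas = −W_by = 14400 J.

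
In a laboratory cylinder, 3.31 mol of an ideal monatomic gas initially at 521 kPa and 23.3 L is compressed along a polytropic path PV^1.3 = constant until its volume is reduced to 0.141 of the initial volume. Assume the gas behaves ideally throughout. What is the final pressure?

6650 kPa

T₁ = P₁V₁/(nR) = 521×23.3/(3.31×8.314) = 441 K.
Polytropic n=1.3: T₂ = T₁(V₁/V₂)^(n−1) = 441×(7.09)^0.30 = 794 K; P₂ = P₁(V₁/V₂)^n = 6650 kPa.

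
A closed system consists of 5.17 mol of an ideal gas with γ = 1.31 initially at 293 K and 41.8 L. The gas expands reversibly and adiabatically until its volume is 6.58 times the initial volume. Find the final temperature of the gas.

P₁ = nRT₁/V₁ = 5.17×8.314×293/41.8 = 301 kPa.
Adiabatic: TV^(γ−1) = const ⇒ T₂ = 293×(0.152)^0.310 = 163 K; PV^γ = const ⇒ P₂ = 25.5 kPa.

163 K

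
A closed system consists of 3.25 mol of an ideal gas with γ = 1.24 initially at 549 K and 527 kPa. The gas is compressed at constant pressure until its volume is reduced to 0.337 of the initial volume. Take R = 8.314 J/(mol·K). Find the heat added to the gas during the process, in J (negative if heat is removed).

-50800 J

V₁ = nRT₁/P₁ = 3.25×8.314×549/527 = 28.1 L.
Isobaric: P stays 527 kPa; V/T = const ⇒ T₂ = 185 K, V₂ = 9.49 L.
W = PΔV = 527×(9.49−28.1) kPa·L = -9840 J.
ΔU = nCvΔT = 3.25×34.6×(185−549) = -41000 J.
Q = ΔU + W = nCpΔT = -50800 J.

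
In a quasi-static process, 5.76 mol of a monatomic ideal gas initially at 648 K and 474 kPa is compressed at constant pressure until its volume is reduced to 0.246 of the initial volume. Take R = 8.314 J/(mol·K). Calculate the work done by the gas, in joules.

-23400 J

V₁ = nRT₁/P₁ = 5.76×8.314×648/474 = 65.5 L.
Isobaric: P stays 474 kPa; V/T = const ⇒ T₂ = 159 K, V₂ = 16.1 L.
W = PΔV = 474×(16.1−65.5) kPa·L = -23400 J.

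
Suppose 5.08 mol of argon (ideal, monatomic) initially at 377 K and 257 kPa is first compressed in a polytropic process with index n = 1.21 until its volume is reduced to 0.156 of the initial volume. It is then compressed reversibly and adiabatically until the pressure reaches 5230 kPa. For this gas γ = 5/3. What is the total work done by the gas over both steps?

-48800 J

V₁ = nRT₁/P₁ = 5.08×8.314×377/257 = 62.0 L.
Step 1 — Polytropic n=1.21: T₂ = T₁(V₁/V₂)^(n−1) = 377×(6.41)^0.21 = 557 K; P₂ = P₁(V₁/V₂)^n = 2430 kPa.
W = (P₁V₁−P₂V₂)/(n−1) = (257×62.0−2430×9.67)/0.21 = -36200 J.
ΔU = nCvΔT = 5.08×12.5×(557−377) = 11400 J.
Q = ΔU + W = -24800 J.
State after step 1: P = 2430 kPa, V = 9.67 L, T = 557 K.
Step 2 — Adiabatic: T₂/T₁ = (P₂/P₁)^((γ−1)/γ) ⇒ T₂ = 557×(2.15)^0.400 = 756 K; V₂ = 6.11 L.
ΔU = nCvΔT = 5.08×12.5×(756−557) = 12600 J.
Q = 0 for an adiabatic process, so W = −ΔU = -12600 J.
Net over both steps: W = -48800 J, Q = -24800 J, ΔU = 24000 J.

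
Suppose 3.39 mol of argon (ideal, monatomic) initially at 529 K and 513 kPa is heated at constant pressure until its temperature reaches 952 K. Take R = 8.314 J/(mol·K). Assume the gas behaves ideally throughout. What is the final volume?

52.3 L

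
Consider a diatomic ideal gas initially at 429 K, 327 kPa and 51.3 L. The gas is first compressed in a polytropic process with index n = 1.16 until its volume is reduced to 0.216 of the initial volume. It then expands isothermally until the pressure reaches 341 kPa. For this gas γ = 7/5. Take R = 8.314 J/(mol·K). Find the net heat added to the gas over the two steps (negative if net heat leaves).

n = P₁V₁/(RT₁) = 327×51.3/(8.314×429) = 4.70 mol.
Step 1 — Polytropic n=1.16: T₂ = T₁(V₁/V₂)^(n−1) = 429×(4.63)^0.16 = 548 K; P₂ = P₁(V₁/V₂)^n = 1930 kPa.
W = (P₁V₁−P₂V₂)/(n−1) = (327×51.3−1930×11.1)/0.16 = -29100 J.
ΔU = nCvΔT = 4.70×20.8×(548−429) = 11700 J.
Q = ΔU + W = -17500 J.
State after step 1: P = 1930 kPa, V = 11.1 L, T = 548 K.
Step 2 — Isothermal: T stays 548 K; PV = const ⇒ V₂ = 62.9 L, P₂ = 341 kPa.
ΔU = 0 (ideal gas, T constant).
W = nRT ln(V₂/V₁) = 4.70×8.314×548×ln(5.67) = 37200 J.
Q = ΔU + W = 37200 J.
Net over both steps: W = 8070 J, Q = 19700 J, ΔU = 11700 J.

19700 J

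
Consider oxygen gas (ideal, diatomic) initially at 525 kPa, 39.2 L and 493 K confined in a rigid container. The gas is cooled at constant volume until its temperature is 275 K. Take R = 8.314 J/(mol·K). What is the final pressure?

Isochoric: V stays 39.2 L; P/T = const ⇒ T₂ = 275 K, P₂ = 293 kPa.

293 kPa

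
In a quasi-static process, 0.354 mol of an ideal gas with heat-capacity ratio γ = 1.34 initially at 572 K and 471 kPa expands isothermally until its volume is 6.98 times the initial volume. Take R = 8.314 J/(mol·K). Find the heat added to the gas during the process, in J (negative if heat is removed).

3270 J

V₁ = nRT₁/P₁ = 0.354×8.314×572/471 = 3.57 L.
Isothermal: T stays 572 K; PV = const ⇒ V₂ = 24.9 L, P₂ = 67.5 kPa.
ΔU = 0 (ideal gas, T constant).
W = nRT ln(V₂/V₁) = 0.354×8.314×572×ln(6.98) = 3270 J.
Q = ΔU + W = 3270 J.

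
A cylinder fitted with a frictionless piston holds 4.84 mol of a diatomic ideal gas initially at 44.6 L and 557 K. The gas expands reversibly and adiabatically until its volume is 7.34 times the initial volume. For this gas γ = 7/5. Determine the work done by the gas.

P₁ = nRT₁/V₁ = 4.84×8.314×557/44.6 = 503 kPa.
Adiabatic: TV^(γ−1) = const ⇒ T₂ = 557×(0.136)^0.400 = 251 K; PV^γ = const ⇒ P₂ = 30.8 kPa.
ΔU = nCvΔT = 4.84×20.8×(251−557) = -30800 J.
Q = 0 for an adiabatic process, so W = −ΔU = 30800 J.

30800 J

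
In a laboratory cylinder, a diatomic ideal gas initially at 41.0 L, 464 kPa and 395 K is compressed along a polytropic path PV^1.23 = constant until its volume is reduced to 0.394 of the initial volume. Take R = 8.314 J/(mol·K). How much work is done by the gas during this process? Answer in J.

-19800 J

n = P₁V₁/(RT₁) = 464×41.0/(8.314×395) = 5.79 mol.
Polytropic n=1.23: T₂ = T₁(V₁/V₂)^(n−1) = 395×(2.54)^0.23 = 489 K; P₂ = P₁(V₁/V₂)^n = 1460 kPa.
W = (P₁V₁−P₂V₂)/(n−1) = (464×41.0−1460×16.2)/0.23 = -19800 J.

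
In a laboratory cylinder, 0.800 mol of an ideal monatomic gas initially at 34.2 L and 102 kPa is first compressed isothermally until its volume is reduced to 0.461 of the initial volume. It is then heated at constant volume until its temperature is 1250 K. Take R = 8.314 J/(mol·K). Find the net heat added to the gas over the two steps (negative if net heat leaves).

4540 J

T₁ = P₁V₁/(nR) = 102×34.2/(0.800×8.314) = 524 K.
Step 1 — Isothermal: T stays 524 K; PV = const ⇒ V₂ = 15.8 L, P₂ = 221 kPa.
ΔU = 0 (ideal gas, T constant).
W = nRT ln(V₂/V₁) = 0.800×8.314×524×ln(0.461) = -2700 J.
Q = ΔU + W = -2700 J.
State after step 1: P = 221 kPa, V = 15.8 L, T = 524 K.
Step 2 — Isochoric: V stays 15.8 L; P/T = const ⇒ T₂ = 1250 K, P₂ = 527 kPa.
W = 0 (no volume change).
ΔU = nCvΔT = 0.800×12.5×(1250−524) = 7240 J.
Q = ΔU = 7240 J.
Net over both steps: W = -2700 J, Q = 4540 J, ΔU = 7240 J.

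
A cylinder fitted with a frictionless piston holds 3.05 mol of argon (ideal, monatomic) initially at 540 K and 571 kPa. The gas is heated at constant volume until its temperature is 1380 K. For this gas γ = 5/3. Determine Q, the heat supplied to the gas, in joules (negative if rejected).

32000 J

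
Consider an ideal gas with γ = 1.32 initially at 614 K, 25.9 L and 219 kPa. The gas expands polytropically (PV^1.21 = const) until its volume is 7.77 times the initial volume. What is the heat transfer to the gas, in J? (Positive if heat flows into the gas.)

n = P₁V₁/(RT₁) = 219×25.9/(8.314×614) = 1.11 mol.
Polytropic n=1.21: T₂ = T₁(V₁/V₂)^(n−1) = 614×(0.129)^0.21 = 399 K; P₂ = P₁(V₁/V₂)^n = 18.3 kPa.
W = (P₁V₁−P₂V₂)/(n−1) = (219×25.9−18.3×201)/0.21 = 9450 J.
ΔU = nCvΔT = 1.11×26.0×(399−614) = -6200 J.
Q = ΔU + W = 3250 J.

3250 J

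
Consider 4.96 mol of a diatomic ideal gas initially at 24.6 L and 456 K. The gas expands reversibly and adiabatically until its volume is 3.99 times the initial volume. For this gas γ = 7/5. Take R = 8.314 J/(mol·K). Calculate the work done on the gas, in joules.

-20000 J

P₁ = nRT₁/V₁ = 4.96×8.314×456/24.6 = 764 kPa.
Adiabatic: TV^(γ−1) = const ⇒ T₂ = 456×(0.251)^0.400 = 262 K; PV^γ = const ⇒ P₂ = 110 kPa.
ΔU = nCvΔT = 4.96×20.8×(262−456) = -20000 J.
Q = 0 for an adiabatic process, so W = −ΔU = 20000 J.
Work done on the gas = −W_by = -20000 J.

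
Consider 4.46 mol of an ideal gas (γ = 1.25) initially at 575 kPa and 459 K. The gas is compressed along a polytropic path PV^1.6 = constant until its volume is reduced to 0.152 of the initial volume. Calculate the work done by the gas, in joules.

V₁ = nRT₁/P₁ = 4.46×8.314×459/575 = 29.6 L.
Polytropic n=1.6: T₂ = T₁(V₁/V₂)^(n−1) = 459×(6.58)^0.60 = 1420 K; P₂ = P₁(V₁/V₂)^n = 11700 kPa.
W = (P₁V₁−P₂V₂)/(n−1) = (575×29.6−11700×4.50)/0.60 = -59500 J.

-59500 J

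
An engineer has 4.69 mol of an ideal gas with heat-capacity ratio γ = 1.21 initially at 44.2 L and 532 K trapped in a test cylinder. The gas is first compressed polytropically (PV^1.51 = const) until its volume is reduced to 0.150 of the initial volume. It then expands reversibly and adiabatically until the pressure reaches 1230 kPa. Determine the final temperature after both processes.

P₁ = nRT₁/V₁ = 4.69×8.314×532/44.2 = 469 kPa.
Step 1 — Polytropic n=1.51: T₂ = T₁(V₁/V₂)^(n−1) = 532×(6.67)^0.51 = 1400 K; P₂ = P₁(V₁/V₂)^n = 8230 kPa.
W = (P₁V₁−P₂V₂)/(n−1) = (469×44.2−8230×6.63)/0.51 = -66400 J.
ΔU = nCvΔT = 4.69×39.6×(1400−532) = 161000 J.
Q = ΔU + W = 94800 J.
State after step 1: P = 8230 kPa, V = 6.63 L, T = 1400 K.
Step 2 — Adiabatic: T₂/T₁ = (P₂/P₁)^((γ−1)/γ) ⇒ T₂ = 1400×(0.149)^0.174 = 1010 K; V₂ = 31.9 L.
ΔU = nCvΔT = 4.69×39.6×(1010−1400) = -73100 J.
Q = 0 for an adiabatic process, so W = −ΔU = 73100 J.
Net over both steps: W = 6700 J, Q = 94800 J, ΔU = 88100 J.

1010 K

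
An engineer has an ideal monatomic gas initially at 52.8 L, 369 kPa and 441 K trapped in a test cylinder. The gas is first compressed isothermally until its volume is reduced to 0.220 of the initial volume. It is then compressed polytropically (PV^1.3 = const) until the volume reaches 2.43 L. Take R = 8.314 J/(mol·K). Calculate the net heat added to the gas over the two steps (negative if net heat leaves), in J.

-50900 J

n = P₁V₁/(RT₁) = 369×52.8/(8.314×441) = 5.31 mol.
Step 1 — Isothermal: T stays 441 K; PV = const ⇒ V₂ = 11.6 L, P₂ = 1680 kPa.
ΔU = 0 (ideal gas, T constant).
W = nRT ln(V₂/V₁) = 5.31×8.314×441×ln(0.220) = -29500 J.
Q = ΔU + W = -29500 J.
State after step 1: P = 1680 kPa, V = 11.6 L, T = 441 K.
Step 2 — Polytropic n=1.3: T₂ = T₁(V₁/V₂)^(n−1) = 441×(4.78)^0.30 = 705 K; P₂ = P₁(V₁/V₂)^n = 12800 kPa.
W = (P₁V₁−P₂V₂)/(n−1) = (1680×11.6−12800×2.43)/0.30 = -38900 J.
ΔU = nCvΔT = 5.31×12.5×(705−441) = 17500 J.
Q = ΔU + W = -21400 J.
Net over both steps: W = -68400 J, Q = -50900 J, ΔU = 17500 J.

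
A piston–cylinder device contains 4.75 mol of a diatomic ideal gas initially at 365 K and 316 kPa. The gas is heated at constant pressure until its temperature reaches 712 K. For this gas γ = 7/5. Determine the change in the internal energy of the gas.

34300 J

V₁ = nRT₁/P₁ = 4.75×8.314×365/316 = 45.6 L.
Isobaric: P stays 316 kPa; V/T = const ⇒ T₂ = 712 K, V₂ = 89.0 L.
For an ideal gas ΔU = nCvΔT with Cv = (5/2)R = 20.8 J/(mol·K).
ΔU = 4.75×20.8×(712−365) = 34300 J.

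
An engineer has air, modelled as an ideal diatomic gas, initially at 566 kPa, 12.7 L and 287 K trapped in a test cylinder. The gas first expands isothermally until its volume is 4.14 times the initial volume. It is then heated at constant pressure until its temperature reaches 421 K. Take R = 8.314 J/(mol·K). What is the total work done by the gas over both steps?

n = P₁V₁/(RT₁) = 566×12.7/(8.314×287) = 3.01 mol.
Step 1 — Isothermal: T stays 287 K; PV = const ⇒ V₂ = 52.6 L, P₂ = 137 kPa.
ΔU = 0 (ideal gas, T constant).
W = nRT ln(V₂/V₁) = 3.01×8.314×287×ln(4.14) = 10200 J.
Q = ΔU + W = 10200 J.
State after step 1: P = 137 kPa, V = 52.6 L, T = 287 K.
Step 2 — Isobaric: P stays 137 kPa; V/T = const ⇒ T₂ = 421 K, V₂ = 77.1 L.
W = PΔV = 137×(77.1−52.6) kPa·L = 3360 J.
ΔU = nCvΔT = 3.01×20.8×(421−287) = 8390 J.
Q = ΔU + W = nCpΔT = 11700 J.
Net over both steps: W = 13600 J, Q = 22000 J, ΔU = 8390 J.

13600 J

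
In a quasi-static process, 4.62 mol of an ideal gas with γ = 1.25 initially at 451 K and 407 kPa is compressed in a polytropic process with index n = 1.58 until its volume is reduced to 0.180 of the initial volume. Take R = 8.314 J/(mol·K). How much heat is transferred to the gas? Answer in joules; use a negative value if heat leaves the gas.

67200 J

V₁ = nRT₁/P₁ = 4.62×8.314×451/407 = 42.6 L.
Polytropic n=1.58: T₂ = T₁(V₁/V₂)^(n−1) = 451×(5.56)^0.58 = 1220 K; P₂ = P₁(V₁/V₂)^n = 6110 kPa.
W = (P₁V₁−P₂V₂)/(n−1) = (407×42.6−6110×7.66)/0.58 = -50900 J.
ΔU = nCvΔT = 4.62×33.3×(1220−451) = 118000 J.
Q = ΔU + W = 67200 J.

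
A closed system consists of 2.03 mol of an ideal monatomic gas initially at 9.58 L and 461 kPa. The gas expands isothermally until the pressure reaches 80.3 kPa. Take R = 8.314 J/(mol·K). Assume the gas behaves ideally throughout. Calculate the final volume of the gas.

T₁ = P₁V₁/(nR) = 461×9.58/(2.03×8.314) = 262 K.
Isothermal: T stays 262 K; PV = const ⇒ V₂ = 55.0 L, P₂ = 80.3 kPa.

55.0 L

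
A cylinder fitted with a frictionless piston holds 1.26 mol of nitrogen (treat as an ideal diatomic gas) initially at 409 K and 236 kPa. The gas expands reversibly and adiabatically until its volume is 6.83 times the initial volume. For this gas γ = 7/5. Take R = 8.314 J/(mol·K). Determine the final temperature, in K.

190 K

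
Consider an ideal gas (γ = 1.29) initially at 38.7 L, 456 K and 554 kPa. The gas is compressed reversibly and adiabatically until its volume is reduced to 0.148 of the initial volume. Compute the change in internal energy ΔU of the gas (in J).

54700 J

n = P₁V₁/(RT₁) = 554×38.7/(8.314×456) = 5.66 mol.
Adiabatic: TV^(γ−1) = const ⇒ T₂ = 456×(6.76)^0.290 = 794 K; PV^γ = const ⇒ P₂ = 6510 kPa.
For an ideal gas ΔU = nCvΔT with Cv = R/(γ−1) = 28.7 J/(mol·K).
ΔU = 5.66×28.7×(794−456) = 54700 J.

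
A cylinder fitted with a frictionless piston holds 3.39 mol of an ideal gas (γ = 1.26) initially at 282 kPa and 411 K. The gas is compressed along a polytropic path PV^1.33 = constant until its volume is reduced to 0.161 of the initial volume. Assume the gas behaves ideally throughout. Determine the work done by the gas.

V₁ = nRT₁/P₁ = 3.39×8.314×411/282 = 41.1 L.
Polytropic n=1.33: T₂ = T₁(V₁/V₂)^(n−1) = 411×(6.21)^0.33 = 751 K; P₂ = P₁(V₁/V₂)^n = 3200 kPa.
W = (P₁V₁−P₂V₂)/(n−1) = (282×41.1−3200×6.61)/0.33 = -29000 J.

-29000 J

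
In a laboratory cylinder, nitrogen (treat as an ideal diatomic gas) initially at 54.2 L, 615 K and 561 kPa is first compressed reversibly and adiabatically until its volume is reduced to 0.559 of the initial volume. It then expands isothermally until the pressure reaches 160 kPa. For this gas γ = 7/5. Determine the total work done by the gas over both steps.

n = P₁V₁/(RT₁) = 561×54.2/(8.314×615) = 5.95 mol.
Step 1 — Adiabatic: TV^(γ−1) = const ⇒ T₂ = 615×(1.79)^0.400 = 776 K; PV^γ = const ⇒ P₂ = 1270 kPa.
ΔU = nCvΔT = 5.95×20.8×(776−615) = 19900 J.
Q = 0 for an adiabatic process, so W = −ΔU = -19900 J.
State after step 1: P = 1270 kPa, V = 30.3 L, T = 776 K.
Step 2 — Isothermal: T stays 776 K; PV = const ⇒ V₂ = 240 L, P₂ = 160 kPa.
ΔU = 0 (ideal gas, T constant).
W = nRT ln(V₂/V₁) = 5.95×8.314×776×ln(7.92) = 79400 J.
Q = ΔU + W = 79400 J.
Net over both steps: W = 59500 J, Q = 79400 J, ΔU = 19900 J.

59500 J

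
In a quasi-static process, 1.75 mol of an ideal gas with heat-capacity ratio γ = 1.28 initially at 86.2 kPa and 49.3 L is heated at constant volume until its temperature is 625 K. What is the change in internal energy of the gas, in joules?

T₁ = P₁V₁/(nR) = 86.2×49.3/(1.75×8.314) = 292 K.
Isochoric: V stays 49.3 L; P/T = const ⇒ T₂ = 625 K, P₂ = 184 kPa.
For an ideal gas ΔU = nCvΔT with Cv = R/(γ−1) = 29.7 J/(mol·K).
ΔU = 1.75×29.7×(625−292) = 17300 J.

17300 J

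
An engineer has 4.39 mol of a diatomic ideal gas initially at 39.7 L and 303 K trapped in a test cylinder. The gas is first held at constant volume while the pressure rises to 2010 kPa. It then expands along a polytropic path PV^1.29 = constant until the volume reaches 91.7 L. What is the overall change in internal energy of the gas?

P₁ = nRT₁/V₁ = 4.39×8.314×303/39.7 = 279 kPa.
Step 1 — Isochoric: V stays 39.7 L; P/T = const ⇒ T₂ = 2190 K, P₂ = 2010 kPa.
W = 0 (no volume change).
ΔU = nCvΔT = 4.39×20.8×(2190−303) = 172000 J.
Q = ΔU = 172000 J.
State after step 1: P = 2010 kPa, V = 39.7 L, T = 2190 K.
Step 2 — Polytropic n=1.29: T₂ = T₁(V₁/V₂)^(n−1) = 2190×(0.433)^0.29 = 1720 K; P₂ = P₁(V₁/V₂)^n = 683 kPa.
W = (P₁V₁−P₂V₂)/(n−1) = (2010×39.7−683×91.7)/0.29 = 59300 J.
ΔU = nCvΔT = 4.39×20.8×(1720−2190) = -43000 J.
Q = ΔU + W = 16300 J.
Net over both steps: W = 59300 J, Q = 188000 J, ΔU = 129000 J.

129000 J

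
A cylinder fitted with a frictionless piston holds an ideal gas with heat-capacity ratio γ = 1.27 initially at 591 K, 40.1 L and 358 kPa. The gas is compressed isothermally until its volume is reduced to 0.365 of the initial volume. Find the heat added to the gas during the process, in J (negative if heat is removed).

-14500 J

n = P₁V₁/(RT₁) = 358×40.1/(8.314×591) = 2.92 mol.
Isothermal: T stays 591 K; PV = const ⇒ V₂ = 14.6 L, P₂ = 981 kPa.
ΔU = 0 (ideal gas, T constant).
W = nRT ln(V₂/V₁) = 2.92×8.314×591×ln(0.365) = -14500 J.
Q = ΔU + W = -14500 J.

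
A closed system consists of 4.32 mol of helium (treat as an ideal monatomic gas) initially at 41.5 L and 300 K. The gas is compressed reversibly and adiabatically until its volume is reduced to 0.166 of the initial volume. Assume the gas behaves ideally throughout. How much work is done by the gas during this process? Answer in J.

P₁ = nRT₁/V₁ = 4.32×8.314×300/41.5 = 260 kPa.
Adiabatic: TV^(γ−1) = const ⇒ T₂ = 300×(6.02)^0.667 = 993 K; PV^γ = const ⇒ P₂ = 5180 kPa.
ΔU = nCvΔT = 4.32×12.5×(993−300) = 37300 J.
Q = 0 for an adiabatic process, so W = −ΔU = -37300 J.

-37300 J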